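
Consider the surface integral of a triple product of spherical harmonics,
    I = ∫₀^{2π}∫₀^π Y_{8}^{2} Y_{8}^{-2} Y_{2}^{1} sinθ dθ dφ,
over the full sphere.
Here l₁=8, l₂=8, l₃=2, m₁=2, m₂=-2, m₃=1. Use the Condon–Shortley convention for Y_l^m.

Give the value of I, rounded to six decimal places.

0.000000

m-sum = 2 − 2 + 1 = 1 ≠ 0 ⇒ I = 0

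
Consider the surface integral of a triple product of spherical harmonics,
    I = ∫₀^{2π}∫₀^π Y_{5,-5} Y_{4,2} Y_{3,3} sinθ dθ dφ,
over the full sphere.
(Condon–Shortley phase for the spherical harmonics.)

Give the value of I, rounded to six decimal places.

0.138791

Rules hold: Σm=0, L=12 even, 1≤3≤9.
N = 11·9·7 = 693
Δ = 6!·4!·2!/13! = 1/180180
Racah Σ t=2..4: t=2:+1/576 t=3:−1/144 t=4:+1/576 = -1/288
⇒ 3j(5 4 3; 0 0 0)² = 20/1001, sgn +1
Racah Σ t=6..6: t=6:+1/34560 = 1/34560
⇒ 3j(5 4 3; -5 2 3)² = 5/286, sgn +1
4πI² = N·(3j₀)²·(3jₘ)² = 450/1859
I = +1·√(0.242066/4π) = 0.13879110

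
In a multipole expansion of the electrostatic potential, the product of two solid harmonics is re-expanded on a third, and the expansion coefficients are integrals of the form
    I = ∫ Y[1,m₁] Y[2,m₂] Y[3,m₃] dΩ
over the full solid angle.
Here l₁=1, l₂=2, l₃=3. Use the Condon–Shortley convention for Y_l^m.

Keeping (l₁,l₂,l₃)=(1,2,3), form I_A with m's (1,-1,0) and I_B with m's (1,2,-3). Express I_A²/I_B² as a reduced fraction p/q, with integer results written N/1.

Shared (l₁,l₂,l₃)=(1,2,3): N and (l;000)² cancel in I_A²/I_B².
A: Δ = 0!·2!·4!/7! = 1/105; Racah Σ t=0..0: t=0:+1/12 = 1/12; ⇒ 3j(1 2 3; 1 -1 0)² = 1/35, sgn -1
B: Δ = 0!·2!·4!/7! = 1/105; Racah Σ t=0..0: t=0:+1/48 = 1/48; ⇒ 3j(1 2 3; 1 2 -3)² = 1/7, sgn +1
I_A²/I_B² = (1/35)/(1/7) = 1/5

1/5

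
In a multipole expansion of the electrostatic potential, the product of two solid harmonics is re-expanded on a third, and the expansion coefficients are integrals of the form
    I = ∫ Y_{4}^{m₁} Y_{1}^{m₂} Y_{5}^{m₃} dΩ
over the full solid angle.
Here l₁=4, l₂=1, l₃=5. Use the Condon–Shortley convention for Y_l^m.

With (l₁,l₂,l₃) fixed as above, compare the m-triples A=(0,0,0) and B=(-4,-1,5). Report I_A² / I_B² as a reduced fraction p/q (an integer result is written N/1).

Same 4,1,5: normalisation and zero-m 3j drop out of the ratio.
A: Δ: 0! 8! 2! / 11! → 1/495; sum: t=0:+1/576 = 1/576; 3j²(4 1 5; 0 0 0) = Δ·Π!·Σ² = 5/99  (sign -1)
B: Δ: 0! 8! 2! / 11! → 1/495; sum: t=0:+1/80640 = 1/80640; 3j²(4 1 5; -4 -1 5) = Δ·Π!·Σ² = 1/11  (sign +1)
I_A²/I_B² = (5/99)/(1/11) = 5/9

5/9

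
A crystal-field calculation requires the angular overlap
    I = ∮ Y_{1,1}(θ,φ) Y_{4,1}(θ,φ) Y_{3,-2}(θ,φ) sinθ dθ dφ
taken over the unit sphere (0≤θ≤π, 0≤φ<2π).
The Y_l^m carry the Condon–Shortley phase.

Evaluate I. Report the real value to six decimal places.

-0.106622

Checks pass: Σm=0; 8 even; l₃=3∈[3,5].
(2·1+1)(2·4+1)(2·3+1) = 189
Δ: 2! 0! 6! / 9! → 1/252
sum: t=1:−1/36 = -1/36
3j²(1 4 3; 0 0 0) = Δ·Π!·Σ² = 4/63  (sign +1)
sum: t=0:+1/240 = 1/240
3j²(1 4 3; 1 1 -2) = Δ·Π!·Σ² = 1/84  (sign -1)
combine: 4πI² = 189·4/63·1/84 = 1/7
take √, sign -1: I = -0.10662181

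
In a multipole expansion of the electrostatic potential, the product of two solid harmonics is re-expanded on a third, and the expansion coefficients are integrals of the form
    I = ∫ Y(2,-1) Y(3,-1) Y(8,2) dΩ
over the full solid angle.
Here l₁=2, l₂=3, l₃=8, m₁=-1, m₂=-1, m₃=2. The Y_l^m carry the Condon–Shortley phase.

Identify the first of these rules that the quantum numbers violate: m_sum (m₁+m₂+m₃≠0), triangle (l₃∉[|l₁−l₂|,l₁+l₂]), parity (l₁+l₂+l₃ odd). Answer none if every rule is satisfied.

triangle

m₁+m₂+m₃ = -1 − 1 + 2 = 0  ✓
triangle: |2−3|=1 ≤ l₃=8 ≤ 2+3=5  ✗
parity: l₁+l₂+l₃ = 13 is odd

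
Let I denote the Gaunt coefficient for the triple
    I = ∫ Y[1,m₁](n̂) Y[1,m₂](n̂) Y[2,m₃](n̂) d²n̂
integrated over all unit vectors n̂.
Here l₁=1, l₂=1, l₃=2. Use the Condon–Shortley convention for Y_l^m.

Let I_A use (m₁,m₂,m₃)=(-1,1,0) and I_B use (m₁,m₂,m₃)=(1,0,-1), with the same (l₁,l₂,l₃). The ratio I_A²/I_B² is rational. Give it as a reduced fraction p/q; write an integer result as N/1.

Shared (l₁,l₂,l₃)=(1,1,2): N and (l;000)² cancel in I_A²/I_B².
A: Δ = 0!·2!·2!/5! = 1/30; Racah Σ t=0..0: t=0:+1/4 = 1/4; ⇒ 3j(1 1 2; -1 1 0)² = 1/30, sgn +1
B: Δ = 0!·2!·2!/5! = 1/30; Racah Σ t=0..0: t=0:+1/2 = 1/2; ⇒ 3j(1 1 2; 1 0 -1)² = 1/10, sgn -1
I_A²/I_B² = (1/30)/(1/10) = 1/3

1/3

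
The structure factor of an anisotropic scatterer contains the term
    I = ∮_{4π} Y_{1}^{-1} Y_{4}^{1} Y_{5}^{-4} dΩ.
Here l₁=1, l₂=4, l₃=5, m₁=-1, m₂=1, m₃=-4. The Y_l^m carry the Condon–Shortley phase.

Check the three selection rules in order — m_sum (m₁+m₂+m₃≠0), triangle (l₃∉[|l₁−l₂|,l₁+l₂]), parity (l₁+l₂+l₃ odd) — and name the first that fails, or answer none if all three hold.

Σmᵢ = -4  ✗
l₃∈[|l₁−l₂|,l₁+l₂]=[3,5], have l₃=5
Σlᵢ = 10 ⇒ even

m_sum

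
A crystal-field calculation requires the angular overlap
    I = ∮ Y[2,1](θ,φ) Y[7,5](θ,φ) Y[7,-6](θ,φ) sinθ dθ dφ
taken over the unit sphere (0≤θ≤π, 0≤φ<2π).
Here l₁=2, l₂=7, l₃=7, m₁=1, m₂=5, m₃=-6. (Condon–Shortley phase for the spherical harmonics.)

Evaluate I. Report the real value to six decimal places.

0.196071

Rules hold: Σm=0, L=16 even, 5≤7≤9.
N = 5·15·15 = 1125
Δ = 2!·2!·12!/17! = 1/185640
Racah Σ t=0..2: t=0:+1/2419200 t=1:−1/518400 t=2:+1/2419200 = -1/907200
⇒ 3j(2 7 7; 0 0 0)² = 56/3315, sgn +1
Racah Σ t=0..1: t=0:+1/958003200 t=1:−1/79833600 = -1/87091200
⇒ 3j(2 7 7; 1 5 -6)² = 121/4760, sgn +1
4πI² = N·(3j₀)²·(3jₘ)² = 1815/3757
I = +1·√(0.483098/4π) = 0.19607074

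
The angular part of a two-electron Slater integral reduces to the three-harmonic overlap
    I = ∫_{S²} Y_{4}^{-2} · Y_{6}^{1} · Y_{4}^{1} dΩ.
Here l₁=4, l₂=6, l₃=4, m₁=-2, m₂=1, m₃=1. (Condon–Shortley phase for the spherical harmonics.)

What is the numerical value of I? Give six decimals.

0.097783

Rules hold: Σm=0, L=14 even, 2≤4≤10.
N = 9·13·9 = 1053
Δ = 6!·2!·6!/15! = 1/1261260
Racah Σ t=2..4: t=2:+1/4608 t=3:−1/1296 t=4:+1/4608 = -7/20736
⇒ 3j(4 6 4; 0 0 0)² = 20/1287, sgn -1
Racah Σ t=4..6: t=4:+1/3456 t=5:−1/5760 t=6:+1/172800 = 7/57600
⇒ 3j(4 6 4; -2 1 1)² = 21/2860, sgn -1
4πI² = N·(3j₀)²·(3jₘ)² = 189/1573
I = +1·√(0.120153/4π) = 0.09778261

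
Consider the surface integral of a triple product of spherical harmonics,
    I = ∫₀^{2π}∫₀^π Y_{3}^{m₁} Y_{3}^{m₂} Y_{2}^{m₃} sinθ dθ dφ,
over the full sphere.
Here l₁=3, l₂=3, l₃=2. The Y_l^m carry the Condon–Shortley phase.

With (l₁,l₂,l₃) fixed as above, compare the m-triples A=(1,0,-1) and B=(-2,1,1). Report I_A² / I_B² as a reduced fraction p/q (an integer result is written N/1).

2/15

Same 3,3,2: normalisation and zero-m 3j drop out of the ratio.
A: Δ: 4! 2! 2! / 9! → 1/3780; sum: t=1:−1/12 t=2:+1/8 = 1/24; 3j²(3 3 2; 1 0 -1) = Δ·Π!·Σ² = 1/210  (sign -1)
B: Δ: 4! 2! 2! / 9! → 1/3780; sum: t=3:−1/12 t=4:+1/48 = -1/16; 3j²(3 3 2; -2 1 1) = Δ·Π!·Σ² = 1/28  (sign +1)
I_A²/I_B² = (1/210)/(1/28) = 2/15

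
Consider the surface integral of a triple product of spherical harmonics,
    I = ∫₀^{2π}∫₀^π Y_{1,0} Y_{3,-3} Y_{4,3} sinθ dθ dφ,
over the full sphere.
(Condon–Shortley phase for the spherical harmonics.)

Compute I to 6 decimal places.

-0.162868

Checks pass: Σm=0; 8 even; l₃=4∈[2,4].
(2·1+1)(2·3+1)(2·4+1) = 189
Δ: 0! 2! 6! / 9! → 1/252
sum: t=0:+1/36 = 1/36
3j²(1 3 4; 0 0 0) = Δ·Π!·Σ² = 4/63  (sign +1)
sum: t=0:+1/720 = 1/720
3j²(1 3 4; 0 -3 3) = Δ·Π!·Σ² = 1/36  (sign -1)
combine: 4πI² = 189·4/63·1/36 = 1/3
take √, sign -1: I = -0.16286750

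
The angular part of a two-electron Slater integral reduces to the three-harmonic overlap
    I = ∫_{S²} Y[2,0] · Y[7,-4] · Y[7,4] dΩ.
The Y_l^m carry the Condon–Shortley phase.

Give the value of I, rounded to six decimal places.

0.022834

Checks pass: Σm=0; 16 even; l₃=7∈[5,9].
(2·2+1)(2·7+1)(2·7+1) = 1125
Δ: 2! 2! 12! / 17! → 1/185640
sum: t=0:+1/2419200 t=1:−1/518400 t=2:+1/2419200 = -1/907200
3j²(2 7 7; 0 0 0) = Δ·Π!·Σ² = 56/3315  (sign +1)
sum: t=0:+1/8709120 t=1:−1/7257600 t=2:+1/159667200 = -1/59875200
3j²(2 7 7; 0 -4 4) = Δ·Π!·Σ² = 8/23205  (sign +1)
combine: 4πI² = 1125·56/3315·8/23205 = 320/48841
take √, sign +1: I = 0.02283378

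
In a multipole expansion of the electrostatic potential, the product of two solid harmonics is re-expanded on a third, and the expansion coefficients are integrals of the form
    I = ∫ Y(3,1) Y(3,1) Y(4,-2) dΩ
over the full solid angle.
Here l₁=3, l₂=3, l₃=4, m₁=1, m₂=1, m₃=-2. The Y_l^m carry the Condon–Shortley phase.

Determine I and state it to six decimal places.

Checks pass: Σm=0; 10 even; l₃=4∈[0,6].
(2·3+1)(2·3+1)(2·4+1) = 441
Δ: 2! 4! 4! / 11! → 1/34650
sum: t=0:+1/72 t=1:−1/16 t=2:+1/72 = -5/144
3j²(3 3 4; 0 0 0) = Δ·Π!·Σ² = 2/77  (sign -1)
sum: t=0:+1/192 t=1:−1/36 t=2:+1/192 = -5/288
3j²(3 3 4; 1 1 -2) = Δ·Π!·Σ² = 20/693  (sign -1)
combine: 4πI² = 441·2/77·20/693 = 40/121
take √, sign +1: I = 0.16219310

0.162193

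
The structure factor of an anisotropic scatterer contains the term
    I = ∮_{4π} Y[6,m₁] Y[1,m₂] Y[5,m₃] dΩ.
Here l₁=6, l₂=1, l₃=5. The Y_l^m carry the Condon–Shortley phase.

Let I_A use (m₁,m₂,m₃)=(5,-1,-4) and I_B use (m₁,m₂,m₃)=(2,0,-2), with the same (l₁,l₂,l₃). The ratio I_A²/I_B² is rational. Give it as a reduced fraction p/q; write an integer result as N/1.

l's match ⇒ only the (l;m) 3-j factors differ between A and B.
A: triangle coeff Δ(6,1,5) = 1/858; Σ_t [0,0]: t=0:+1/725760 = 1/725760; (3j)²=5/78 [(6 1 5; 5 -1 -4)], sign=-1
B: triangle coeff Δ(6,1,5) = 1/858; Σ_t [1,1]: t=1:−1/30240 = -1/30240; (3j)²=16/429 [(6 1 5; 2 0 -2)], sign=+1
I_A²/I_B² = (5/78)/(16/429) = 55/32

55/32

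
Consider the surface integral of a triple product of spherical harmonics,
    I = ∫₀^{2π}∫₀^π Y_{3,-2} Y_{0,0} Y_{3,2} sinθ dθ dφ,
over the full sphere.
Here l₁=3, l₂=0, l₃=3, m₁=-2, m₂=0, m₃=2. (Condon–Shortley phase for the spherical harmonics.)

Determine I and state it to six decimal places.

0.282095

Rules hold: Σm=0, L=6 even, 3≤3≤3.
N = 7·1·7 = 49
Δ = 0!·6!·0!/7! = 1/7
Racah Σ t=0..0: t=0:+1/36 = 1/36
⇒ 3j(3 0 3; 0 0 0)² = 1/7, sgn -1
Racah Σ t=0..0: t=0:+1/120 = 1/120
⇒ 3j(3 0 3; -2 0 2)² = 1/7, sgn -1
4πI² = N·(3j₀)²·(3jₘ)² = 1/1
I = +1·√(1/4π) = 0.28209479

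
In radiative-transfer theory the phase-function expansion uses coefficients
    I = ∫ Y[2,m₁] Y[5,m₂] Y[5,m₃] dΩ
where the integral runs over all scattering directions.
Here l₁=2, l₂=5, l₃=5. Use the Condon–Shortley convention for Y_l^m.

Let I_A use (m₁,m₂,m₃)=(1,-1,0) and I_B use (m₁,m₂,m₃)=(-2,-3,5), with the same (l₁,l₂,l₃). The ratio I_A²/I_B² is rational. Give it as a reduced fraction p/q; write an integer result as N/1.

Same 2,5,5: normalisation and zero-m 3j drop out of the ratio.
A: Δ: 2! 2! 8! / 13! → 1/38610; sum: t=0:+1/1152 t=1:−1/1440 = 1/5760; 3j²(2 5 5; 1 -1 0) = Δ·Π!·Σ² = 1/858  (sign -1)
B: Δ: 2! 2! 8! / 13! → 1/38610; sum: t=2:+1/161280 = 1/161280; 3j²(2 5 5; -2 -3 5) = Δ·Π!·Σ² = 1/143  (sign +1)
I_A²/I_B² = (1/858)/(1/143) = 1/6

1/6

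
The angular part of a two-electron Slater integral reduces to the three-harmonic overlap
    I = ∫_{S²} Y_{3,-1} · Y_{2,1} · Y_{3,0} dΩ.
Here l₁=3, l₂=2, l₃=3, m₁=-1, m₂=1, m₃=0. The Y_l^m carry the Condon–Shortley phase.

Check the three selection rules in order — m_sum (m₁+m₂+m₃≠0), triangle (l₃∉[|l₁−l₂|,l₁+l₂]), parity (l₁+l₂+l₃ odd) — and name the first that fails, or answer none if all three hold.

none

azimuthal sum: -1 + 1 + 0 = 0  ✓
1 ≤ 3 ≤ 5 (triangle on l)  ✓
L = 3 + 2 + 3 = 8 (even)  ✓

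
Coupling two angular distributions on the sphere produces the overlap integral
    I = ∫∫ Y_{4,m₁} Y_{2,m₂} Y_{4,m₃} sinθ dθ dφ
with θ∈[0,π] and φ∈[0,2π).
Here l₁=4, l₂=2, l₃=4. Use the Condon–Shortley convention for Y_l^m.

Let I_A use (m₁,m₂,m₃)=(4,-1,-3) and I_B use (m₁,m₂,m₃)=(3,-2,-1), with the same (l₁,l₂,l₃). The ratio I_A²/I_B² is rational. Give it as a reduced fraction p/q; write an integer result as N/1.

14/9

Same 4,2,4: normalisation and zero-m 3j drop out of the ratio.
A: Δ: 2! 6! 2! / 11! → 1/13860; sum: t=0:+1/1440 = 1/1440; 3j²(4 2 4; 4 -1 -3) = Δ·Π!·Σ² = 7/165  (sign -1)
B: Δ: 2! 6! 2! / 11! → 1/13860; sum: t=0:+1/480 = 1/480; 3j²(4 2 4; 3 -2 -1) = Δ·Π!·Σ² = 3/110  (sign -1)
I_A²/I_B² = (7/165)/(3/110) = 14/9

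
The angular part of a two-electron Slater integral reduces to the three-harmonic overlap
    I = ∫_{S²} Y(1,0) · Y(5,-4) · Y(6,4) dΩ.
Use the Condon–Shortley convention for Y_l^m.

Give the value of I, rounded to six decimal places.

0.182727

Checks pass: Σm=0; 12 even; l₃=6∈[4,6].
(2·1+1)(2·5+1)(2·6+1) = 429
Δ: 0! 2! 10! / 13! → 1/858
sum: t=0:+1/14400 = 1/14400
3j²(1 5 6; 0 0 0) = Δ·Π!·Σ² = 6/143  (sign +1)
sum: t=0:+1/362880 = 1/362880
3j²(1 5 6; 0 -4 4) = Δ·Π!·Σ² = 10/429  (sign +1)
combine: 4πI² = 429·6/143·10/429 = 60/143
take √, sign +1: I = 0.18272698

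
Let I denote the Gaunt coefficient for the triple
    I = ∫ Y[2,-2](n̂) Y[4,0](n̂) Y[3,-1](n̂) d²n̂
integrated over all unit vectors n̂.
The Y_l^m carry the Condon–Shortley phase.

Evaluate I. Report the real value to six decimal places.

m-sum = -2 + 0 − 1 = -3 ≠ 0 ⇒ I = 0

0.000000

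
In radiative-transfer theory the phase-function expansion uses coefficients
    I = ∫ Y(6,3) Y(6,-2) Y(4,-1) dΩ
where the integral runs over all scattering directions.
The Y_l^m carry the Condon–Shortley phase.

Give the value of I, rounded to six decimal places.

-0.131554

m-sum 0 ✓  L=16 even ✓  0≤4≤12 ✓
Π(2lᵢ+1) = 13×13×9 = 1521
triangle coeff Δ(6,6,4) = 1/15315300
Σ_t [2,6]: t=2:+1/829440 t=3:−1/25920 t=4:+1/9216 t=5:−1/25920 t=6:+1/829440 = 7/207360
(3j)²=28/2431 [(6 6 4; 0 0 0)], sign=+1
Σ_t [0,3]: t=0:+1/5806080 t=1:−1/120960 t=2:+1/34560 t=3:−1/103680 = 13/1161216
(3j)²=65/5236 [(6 6 4; 3 -2 -1)], sign=-1
⇒ 4πI² = 7605/34969
I = (-1)√(7605/34969/(4π)) = -0.13155370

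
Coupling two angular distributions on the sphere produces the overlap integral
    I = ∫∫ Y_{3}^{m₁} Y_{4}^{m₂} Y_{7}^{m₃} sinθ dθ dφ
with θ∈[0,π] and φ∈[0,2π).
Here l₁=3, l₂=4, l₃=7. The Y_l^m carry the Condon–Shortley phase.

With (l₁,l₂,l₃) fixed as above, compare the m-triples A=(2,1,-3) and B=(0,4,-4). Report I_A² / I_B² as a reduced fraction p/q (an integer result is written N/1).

336/55

Same 3,4,7: normalisation and zero-m 3j drop out of the ratio.
A: Δ: 0! 6! 8! / 15! → 1/45045; sum: t=0:+1/86400 = 1/86400; 3j²(3 4 7; 2 1 -3) = Δ·Π!·Σ² = 16/715  (sign +1)
B: Δ: 0! 6! 8! / 15! → 1/45045; sum: t=0:+1/1451520 = 1/1451520; 3j²(3 4 7; 0 4 -4) = Δ·Π!·Σ² = 1/273  (sign -1)
I_A²/I_B² = (16/715)/(1/273) = 336/55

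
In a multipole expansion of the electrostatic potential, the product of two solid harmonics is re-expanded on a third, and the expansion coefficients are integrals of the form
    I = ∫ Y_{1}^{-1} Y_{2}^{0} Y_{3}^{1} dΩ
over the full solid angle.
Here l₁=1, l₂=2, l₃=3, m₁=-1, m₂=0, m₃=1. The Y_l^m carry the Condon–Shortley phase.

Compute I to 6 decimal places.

Checks pass: Σm=0; 6 even; l₃=3∈[1,3].
(2·1+1)(2·2+1)(2·3+1) = 105
Δ: 0! 2! 4! / 7! → 1/105
sum: t=0:+1/4 = 1/4
3j²(1 2 3; 0 0 0) = Δ·Π!·Σ² = 3/35  (sign -1)
sum: t=0:+1/8 = 1/8
3j²(1 2 3; -1 0 1) = Δ·Π!·Σ² = 2/35  (sign +1)
combine: 4πI² = 105·3/35·2/35 = 18/35
take √, sign -1: I = -0.20230066

-0.202301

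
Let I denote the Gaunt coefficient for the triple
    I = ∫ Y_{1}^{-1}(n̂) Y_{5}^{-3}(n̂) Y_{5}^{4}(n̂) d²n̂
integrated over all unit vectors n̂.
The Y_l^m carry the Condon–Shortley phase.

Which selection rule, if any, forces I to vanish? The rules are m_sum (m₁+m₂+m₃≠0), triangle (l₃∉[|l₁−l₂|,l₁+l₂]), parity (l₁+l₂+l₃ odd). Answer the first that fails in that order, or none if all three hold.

parity

Σmᵢ = 0  ✓
l₃∈[|l₁−l₂|,l₁+l₂]=[4,6], have l₃=5  ✓
Σlᵢ = 11 ⇒ odd  ✗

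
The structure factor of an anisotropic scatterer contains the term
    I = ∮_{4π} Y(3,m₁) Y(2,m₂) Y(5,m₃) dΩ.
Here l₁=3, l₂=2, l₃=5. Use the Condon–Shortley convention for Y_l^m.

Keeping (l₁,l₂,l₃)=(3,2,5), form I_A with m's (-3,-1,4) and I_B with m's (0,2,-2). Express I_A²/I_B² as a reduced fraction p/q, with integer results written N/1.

12/5

l's match ⇒ only the (l;m) 3-j factors differ between A and B.
A: triangle coeff Δ(3,2,5) = 1/2310; Σ_t [0,0]: t=0:+1/4320 = 1/4320; (3j)²=2/55 [(3 2 5; -3 -1 4)], sign=-1
B: triangle coeff Δ(3,2,5) = 1/2310; Σ_t [0,0]: t=0:+1/864 = 1/864; (3j)²=1/66 [(3 2 5; 0 2 -2)], sign=-1
I_A²/I_B² = (2/55)/(1/66) = 12/5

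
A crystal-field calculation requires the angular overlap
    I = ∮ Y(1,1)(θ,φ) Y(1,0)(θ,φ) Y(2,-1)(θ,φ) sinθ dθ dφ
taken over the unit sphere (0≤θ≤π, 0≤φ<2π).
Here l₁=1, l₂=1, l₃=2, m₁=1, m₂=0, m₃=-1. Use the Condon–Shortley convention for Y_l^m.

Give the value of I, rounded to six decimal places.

Checks pass: Σm=0; 4 even; l₃=2∈[0,2].
(2·1+1)(2·1+1)(2·2+1) = 45
Δ: 0! 2! 2! / 5! → 1/30
sum: t=0:+1/1 = 1/1
3j²(1 1 2; 0 0 0) = Δ·Π!·Σ² = 2/15  (sign +1)
sum: t=0:+1/2 = 1/2
3j²(1 1 2; 1 0 -1) = Δ·Π!·Σ² = 1/10  (sign -1)
combine: 4πI² = 45·2/15·1/10 = 3/5
take √, sign -1: I = -0.21850969

-0.218510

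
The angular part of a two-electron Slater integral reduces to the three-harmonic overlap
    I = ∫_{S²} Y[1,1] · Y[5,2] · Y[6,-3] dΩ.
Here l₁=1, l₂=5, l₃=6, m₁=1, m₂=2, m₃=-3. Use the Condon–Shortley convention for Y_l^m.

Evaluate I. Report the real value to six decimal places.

m-sum 0 ✓  L=12 even ✓  4≤6≤6 ✓
Π(2lᵢ+1) = 3×11×13 = 429
triangle coeff Δ(1,5,6) = 1/858
Σ_t [0,0]: t=0:+1/14400 = 1/14400
(3j)²=6/143 [(1 5 6; 0 0 0)], sign=+1
Σ_t [0,0]: t=0:+1/60480 = 1/60480
(3j)²=6/143 [(1 5 6; 1 2 -3)], sign=-1
⇒ 4πI² = 108/143
I = (-1)√(108/143/(4π)) = -0.24515397

-0.245154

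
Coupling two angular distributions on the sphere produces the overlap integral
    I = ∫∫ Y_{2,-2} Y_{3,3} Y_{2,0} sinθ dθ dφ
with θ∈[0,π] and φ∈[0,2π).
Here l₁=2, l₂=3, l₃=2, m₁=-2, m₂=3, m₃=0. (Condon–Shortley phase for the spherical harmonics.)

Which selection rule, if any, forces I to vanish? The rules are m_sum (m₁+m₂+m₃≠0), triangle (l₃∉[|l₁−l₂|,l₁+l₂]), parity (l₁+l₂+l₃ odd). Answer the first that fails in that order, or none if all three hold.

m₁+m₂+m₃ = -2 + 3 + 0 = 1  ✗
triangle: |2−3|=1 ≤ l₃=2 ≤ 2+3=5
parity: l₁+l₂+l₃ = 7 is odd

m_sum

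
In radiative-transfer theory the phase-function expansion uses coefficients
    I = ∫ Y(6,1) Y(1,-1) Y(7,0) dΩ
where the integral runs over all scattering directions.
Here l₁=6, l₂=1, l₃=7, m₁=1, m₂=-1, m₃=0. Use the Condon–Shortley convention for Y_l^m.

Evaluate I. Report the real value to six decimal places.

Checks pass: Σm=0; 14 even; l₃=7∈[5,7].
(2·6+1)(2·1+1)(2·7+1) = 585
Δ: 0! 12! 2! / 15! → 1/1365
sum: t=0:+1/518400 = 1/518400
3j²(6 1 7; 0 0 0) = Δ·Π!·Σ² = 7/195  (sign -1)
sum: t=0:+1/1209600 = 1/1209600
3j²(6 1 7; 1 -1 0) = Δ·Π!·Σ² = 1/65  (sign -1)
combine: 4πI² = 585·7/195·1/65 = 21/65
take √, sign +1: I = 0.16034227

0.160342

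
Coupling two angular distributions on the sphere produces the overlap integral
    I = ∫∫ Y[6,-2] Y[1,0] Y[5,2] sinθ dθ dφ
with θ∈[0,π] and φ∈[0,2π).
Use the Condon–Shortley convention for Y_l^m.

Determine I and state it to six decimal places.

0.231133

Rules hold: Σm=0, L=12 even, 5≤5≤7.
N = 13·3·11 = 429
Δ = 2!·10!·0!/13! = 1/858
Racah Σ t=1..1: t=1:−1/14400 = -1/14400
⇒ 3j(6 1 5; 0 0 0)² = 6/143, sgn +1
Racah Σ t=1..1: t=1:−1/30240 = -1/30240
⇒ 3j(6 1 5; -2 0 2)² = 16/429, sgn +1
4πI² = N·(3j₀)²·(3jₘ)² = 96/143
I = +1·√(0.671329/4π) = 0.23113338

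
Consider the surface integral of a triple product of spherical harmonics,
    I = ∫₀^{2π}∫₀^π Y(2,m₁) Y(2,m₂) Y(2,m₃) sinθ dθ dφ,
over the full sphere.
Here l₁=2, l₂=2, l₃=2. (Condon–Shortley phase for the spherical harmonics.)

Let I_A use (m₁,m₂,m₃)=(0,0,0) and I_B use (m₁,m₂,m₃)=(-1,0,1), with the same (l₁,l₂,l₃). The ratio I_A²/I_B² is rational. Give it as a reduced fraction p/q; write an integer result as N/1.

l's match ⇒ only the (l;m) 3-j factors differ between A and B.
A: triangle coeff Δ(2,2,2) = 1/630; Σ_t [0,2]: t=0:+1/8 t=1:−1/1 t=2:+1/8 = -3/4; (3j)²=2/35 [(2 2 2; 0 0 0)], sign=-1
B: triangle coeff Δ(2,2,2) = 1/630; Σ_t [1,2]: t=1:−1/2 t=2:+1/4 = -1/4; (3j)²=1/70 [(2 2 2; -1 0 1)], sign=+1
I_A²/I_B² = (2/35)/(1/70) = 4/1

4/1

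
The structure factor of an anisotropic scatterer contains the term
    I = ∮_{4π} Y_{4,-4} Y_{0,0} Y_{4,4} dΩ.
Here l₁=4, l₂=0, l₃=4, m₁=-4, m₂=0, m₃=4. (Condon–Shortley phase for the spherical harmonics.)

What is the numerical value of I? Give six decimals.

0.282095

Checks pass: Σm=0; 8 even; l₃=4∈[4,4].
(2·4+1)(2·0+1)(2·4+1) = 81
Δ: 0! 8! 0! / 9! → 1/9
sum: t=0:+1/576 = 1/576
3j²(4 0 4; 0 0 0) = Δ·Π!·Σ² = 1/9  (sign +1)
sum: t=0:+1/40320 = 1/40320
3j²(4 0 4; -4 0 4) = Δ·Π!·Σ² = 1/9  (sign +1)
combine: 4πI² = 81·1/9·1/9 = 1/1
take √, sign +1: I = 0.28209479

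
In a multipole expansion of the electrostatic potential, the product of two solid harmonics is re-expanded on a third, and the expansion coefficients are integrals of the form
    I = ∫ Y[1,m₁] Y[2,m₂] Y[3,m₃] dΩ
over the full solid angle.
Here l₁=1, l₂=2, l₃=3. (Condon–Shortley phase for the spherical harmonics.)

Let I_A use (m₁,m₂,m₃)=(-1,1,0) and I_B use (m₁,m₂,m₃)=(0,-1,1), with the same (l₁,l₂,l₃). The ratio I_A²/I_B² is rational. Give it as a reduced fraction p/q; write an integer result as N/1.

Same 1,2,3: normalisation and zero-m 3j drop out of the ratio.
A: Δ: 0! 2! 4! / 7! → 1/105; sum: t=0:+1/12 = 1/12; 3j²(1 2 3; -1 1 0) = Δ·Π!·Σ² = 1/35  (sign -1)
B: Δ: 0! 2! 4! / 7! → 1/105; sum: t=0:+1/6 = 1/6; 3j²(1 2 3; 0 -1 1) = Δ·Π!·Σ² = 8/105  (sign +1)
I_A²/I_B² = (1/35)/(8/105) = 3/8

3/8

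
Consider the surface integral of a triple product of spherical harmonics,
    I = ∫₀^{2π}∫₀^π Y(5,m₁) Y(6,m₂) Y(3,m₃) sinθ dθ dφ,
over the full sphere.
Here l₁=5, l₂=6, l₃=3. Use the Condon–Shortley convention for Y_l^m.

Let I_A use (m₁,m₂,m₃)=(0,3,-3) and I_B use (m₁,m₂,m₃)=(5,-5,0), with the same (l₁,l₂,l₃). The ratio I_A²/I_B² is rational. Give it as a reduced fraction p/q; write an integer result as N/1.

Same 5,6,3: normalisation and zero-m 3j drop out of the ratio.
A: Δ: 8! 2! 4! / 15! → 1/675675; sum: t=5:−1/34560 = -1/34560; 3j²(5 6 3; 0 3 -3) = Δ·Π!·Σ² = 4/143  (sign -1)
B: Δ: 8! 2! 4! / 15! → 1/675675; sum: t=0:+1/483840 = 1/483840; 3j²(5 6 3; 5 -5 0) = Δ·Π!·Σ² = 3/91  (sign -1)
I_A²/I_B² = (4/143)/(3/91) = 28/33

28/33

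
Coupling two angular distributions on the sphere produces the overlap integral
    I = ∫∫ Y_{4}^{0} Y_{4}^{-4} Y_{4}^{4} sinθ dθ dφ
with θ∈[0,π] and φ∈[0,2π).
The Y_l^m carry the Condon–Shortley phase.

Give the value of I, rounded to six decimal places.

Checks pass: Σm=0; 12 even; l₃=4∈[0,8].
(2·4+1)(2·4+1)(2·4+1) = 729
Δ: 4! 4! 4! / 13! → 1/450450
sum: t=0:+1/13824 t=1:−1/216 t=2:+1/64 t=3:−1/216 t=4:+1/13824 = 5/768
3j²(4 4 4; 0 0 0) = Δ·Π!·Σ² = 18/1001  (sign +1)
sum: t=0:+1/13824 = 1/13824
3j²(4 4 4; 0 -4 4) = Δ·Π!·Σ² = 14/1287  (sign +1)
combine: 4πI² = 729·18/1001·14/1287 = 2916/20449
take √, sign +1: I = 0.10652531

0.106525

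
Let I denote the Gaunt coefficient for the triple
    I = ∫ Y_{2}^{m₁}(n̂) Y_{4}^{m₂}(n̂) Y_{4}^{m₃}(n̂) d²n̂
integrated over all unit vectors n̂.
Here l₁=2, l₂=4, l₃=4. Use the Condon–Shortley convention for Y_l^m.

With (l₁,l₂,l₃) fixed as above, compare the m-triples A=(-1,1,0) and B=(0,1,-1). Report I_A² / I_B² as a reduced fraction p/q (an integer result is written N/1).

Shared (l₁,l₂,l₃)=(2,4,4): N and (l;000)² cancel in I_A²/I_B².
A: Δ = 2!·2!·6!/11! = 1/13860; Racah Σ t=1..2: t=1:−1/96 t=2:+1/72 = 1/288; ⇒ 3j(2 4 4; -1 1 0)² = 1/462, sgn +1
B: Δ = 2!·2!·6!/11! = 1/13860; Racah Σ t=0..2: t=0:+1/480 t=1:−1/48 t=2:+1/144 = -17/1440; ⇒ 3j(2 4 4; 0 1 -1)² = 289/13860, sgn +1
I_A²/I_B² = (1/462)/(289/13860) = 30/289

30/289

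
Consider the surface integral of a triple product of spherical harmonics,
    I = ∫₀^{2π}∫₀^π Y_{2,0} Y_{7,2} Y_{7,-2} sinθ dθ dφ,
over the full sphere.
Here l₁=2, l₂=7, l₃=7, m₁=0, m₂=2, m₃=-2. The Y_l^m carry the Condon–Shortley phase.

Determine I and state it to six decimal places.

0.125586

Checks pass: Σm=0; 16 even; l₃=7∈[5,9].
(2·2+1)(2·7+1)(2·7+1) = 1125
Δ: 2! 2! 12! / 17! → 1/185640
sum: t=0:+1/2419200 t=1:−1/518400 t=2:+1/2419200 = -1/907200
3j²(2 7 7; 0 0 0) = Δ·Π!·Σ² = 56/3315  (sign +1)
sum: t=0:+1/8709120 t=1:−1/967680 t=2:+1/2419200 = -11/21772800
3j²(2 7 7; 0 2 -2) = Δ·Π!·Σ² = 242/23205  (sign +1)
combine: 4πI² = 1125·56/3315·242/23205 = 9680/48841
take √, sign +1: I = 0.12558578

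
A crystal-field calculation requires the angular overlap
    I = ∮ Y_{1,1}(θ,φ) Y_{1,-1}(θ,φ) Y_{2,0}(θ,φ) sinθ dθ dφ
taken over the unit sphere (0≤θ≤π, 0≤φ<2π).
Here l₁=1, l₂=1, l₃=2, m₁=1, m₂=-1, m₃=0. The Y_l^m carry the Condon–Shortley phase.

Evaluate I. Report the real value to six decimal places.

0.126157

m-sum 0 ✓  L=4 even ✓  0≤2≤2 ✓
Π(2lᵢ+1) = 3×3×5 = 45
triangle coeff Δ(1,1,2) = 1/30
Σ_t [0,0]: t=0:+1/1 = 1/1
(3j)²=2/15 [(1 1 2; 0 0 0)], sign=+1
Σ_t [0,0]: t=0:+1/4 = 1/4
(3j)²=1/30 [(1 1 2; 1 -1 0)], sign=+1
⇒ 4πI² = 1/5
I = (+1)√(1/5/(4π)) = 0.12615663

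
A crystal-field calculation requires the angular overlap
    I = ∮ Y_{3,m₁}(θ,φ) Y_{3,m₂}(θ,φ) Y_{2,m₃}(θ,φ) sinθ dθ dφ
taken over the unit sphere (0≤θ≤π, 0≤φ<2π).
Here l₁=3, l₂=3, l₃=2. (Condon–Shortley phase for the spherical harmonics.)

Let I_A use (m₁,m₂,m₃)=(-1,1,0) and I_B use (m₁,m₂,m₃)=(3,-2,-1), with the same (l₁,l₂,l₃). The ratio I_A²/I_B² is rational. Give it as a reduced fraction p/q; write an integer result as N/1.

l's match ⇒ only the (l;m) 3-j factors differ between A and B.
A: triangle coeff Δ(3,3,2) = 1/3780; Σ_t [2,4]: t=2:+1/16 t=3:−1/6 t=4:+1/96 = -3/32; (3j)²=3/140 [(3 3 2; -1 1 0)], sign=-1
B: triangle coeff Δ(3,3,2) = 1/3780; Σ_t [0,0]: t=0:+1/48 = 1/48; (3j)²=5/84 [(3 3 2; 3 -2 -1)], sign=-1
I_A²/I_B² = (3/140)/(5/84) = 9/25

9/25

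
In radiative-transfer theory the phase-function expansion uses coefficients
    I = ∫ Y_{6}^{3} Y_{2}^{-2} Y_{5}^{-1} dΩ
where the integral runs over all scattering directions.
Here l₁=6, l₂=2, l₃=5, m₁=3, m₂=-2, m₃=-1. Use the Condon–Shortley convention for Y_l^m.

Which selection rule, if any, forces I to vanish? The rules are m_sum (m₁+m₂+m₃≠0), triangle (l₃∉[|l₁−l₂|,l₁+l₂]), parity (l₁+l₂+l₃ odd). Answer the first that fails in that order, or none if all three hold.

parity

Σmᵢ = 0  ✓
l₃∈[|l₁−l₂|,l₁+l₂]=[4,8], have l₃=5  ✓
Σlᵢ = 13 ⇒ odd  ✗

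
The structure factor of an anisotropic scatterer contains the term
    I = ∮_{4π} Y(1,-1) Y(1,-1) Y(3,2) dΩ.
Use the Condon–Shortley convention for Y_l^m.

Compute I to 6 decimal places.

0.000000

|1−1|≤3≤1+1 violated ⇒ I = 0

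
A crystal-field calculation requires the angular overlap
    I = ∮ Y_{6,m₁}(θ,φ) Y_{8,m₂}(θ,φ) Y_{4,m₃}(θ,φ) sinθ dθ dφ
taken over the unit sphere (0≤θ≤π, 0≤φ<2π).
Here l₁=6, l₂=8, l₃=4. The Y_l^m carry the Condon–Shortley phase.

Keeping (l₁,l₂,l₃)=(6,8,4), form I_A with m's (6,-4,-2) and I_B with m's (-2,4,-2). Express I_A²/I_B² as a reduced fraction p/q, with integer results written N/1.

495/1369

Same 6,8,4: normalisation and zero-m 3j drop out of the ratio.
A: Δ: 10! 2! 6! / 19! → 1/23279256; sum: t=0:+1/348364800 = 1/348364800; 3j²(6 8 4; 6 -4 -2) = Δ·Π!·Σ² = 165/58786  (sign +1)
B: Δ: 10! 2! 6! / 19! → 1/23279256; sum: t=6:+1/24883200 t=7:−1/3628800 t=8:+1/7741440 = -37/348364800; 3j²(6 8 4; -2 4 -2) = Δ·Π!·Σ² = 1369/176358  (sign -1)
I_A²/I_B² = (165/58786)/(1369/176358) = 495/1369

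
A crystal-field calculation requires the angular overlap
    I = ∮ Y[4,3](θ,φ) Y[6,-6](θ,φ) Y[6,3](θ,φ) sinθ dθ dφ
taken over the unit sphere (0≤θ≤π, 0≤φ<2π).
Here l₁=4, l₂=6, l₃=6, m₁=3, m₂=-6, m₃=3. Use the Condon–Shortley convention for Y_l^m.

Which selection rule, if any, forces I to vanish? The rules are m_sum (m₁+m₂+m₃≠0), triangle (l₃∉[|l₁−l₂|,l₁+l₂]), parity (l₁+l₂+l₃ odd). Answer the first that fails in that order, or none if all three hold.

Σmᵢ = 0  ✓
l₃∈[|l₁−l₂|,l₁+l₂]=[2,10], have l₃=6  ✓
Σlᵢ = 16 ⇒ even  ✓

none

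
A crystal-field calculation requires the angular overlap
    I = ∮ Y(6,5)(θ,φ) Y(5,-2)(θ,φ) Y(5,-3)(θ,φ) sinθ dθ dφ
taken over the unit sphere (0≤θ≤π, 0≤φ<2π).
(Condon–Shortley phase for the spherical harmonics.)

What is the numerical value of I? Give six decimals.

m-sum 0 ✓  L=16 even ✓  1≤5≤11 ✓
Π(2lᵢ+1) = 13×11×11 = 1573
triangle coeff Δ(6,5,5) = 1/28588560
Σ_t [1,5]: t=1:−1/345600 t=2:+1/13824 t=3:−1/5184 t=4:+1/13824 t=5:−1/345600 = -7/129600
(3j)²=80/7293 [(6 5 5; 0 0 0)], sign=+1
Σ_t [0,1]: t=0:+1/518400 t=1:−1/345600 = -1/1036800
(3j)²=7/2210 [(6 5 5; 5 -2 -3)], sign=-1
⇒ 4πI² = 616/11271
I = (-1)√(616/11271/(4π)) = -0.06594839

-0.065948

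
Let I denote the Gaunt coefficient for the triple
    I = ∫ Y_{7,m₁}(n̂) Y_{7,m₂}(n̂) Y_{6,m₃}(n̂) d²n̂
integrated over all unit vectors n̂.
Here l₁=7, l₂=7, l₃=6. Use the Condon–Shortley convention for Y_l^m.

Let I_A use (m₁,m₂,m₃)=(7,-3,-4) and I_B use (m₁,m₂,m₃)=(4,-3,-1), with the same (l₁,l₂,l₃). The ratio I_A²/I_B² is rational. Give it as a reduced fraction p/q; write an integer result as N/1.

975/7

l's match ⇒ only the (l;m) 3-j factors differ between A and B.
A: triangle coeff Δ(7,7,6) = 1/2444321880; Σ_t [0,0]: t=0:+1/1393459200 = 1/1393459200; (3j)²=15/1292 [(7 7 6; 7 -3 -4)], sign=+1
B: triangle coeff Δ(7,7,6) = 1/2444321880; Σ_t [0,3]: t=0:+1/69672960 t=1:−1/8709120 t=2:+1/8294400 t=3:−1/62208000 = 1/248832000; (3j)²=7/83980 [(7 7 6; 4 -3 -1)], sign=-1
I_A²/I_B² = (15/1292)/(7/83980) = 975/7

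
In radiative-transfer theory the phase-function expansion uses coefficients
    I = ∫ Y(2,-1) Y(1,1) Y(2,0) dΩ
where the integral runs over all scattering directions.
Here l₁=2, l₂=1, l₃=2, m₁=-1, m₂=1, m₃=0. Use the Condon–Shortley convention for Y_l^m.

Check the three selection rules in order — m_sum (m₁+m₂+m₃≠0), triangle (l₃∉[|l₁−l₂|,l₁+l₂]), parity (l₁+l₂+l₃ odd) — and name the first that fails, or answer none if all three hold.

parity

m₁+m₂+m₃ = -1 + 1 + 0 = 0  ✓
triangle: |2−1|=1 ≤ l₃=2 ≤ 2+1=3  ✓
parity: l₁+l₂+l₃ = 5 is odd  ✗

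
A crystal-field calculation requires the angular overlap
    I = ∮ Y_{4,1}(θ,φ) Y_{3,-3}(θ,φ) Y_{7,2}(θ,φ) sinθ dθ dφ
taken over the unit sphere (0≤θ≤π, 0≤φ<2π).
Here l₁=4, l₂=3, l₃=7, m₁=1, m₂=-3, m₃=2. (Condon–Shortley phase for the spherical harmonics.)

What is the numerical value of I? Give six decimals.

Checks pass: Σm=0; 14 even; l₃=7∈[1,7].
(2·4+1)(2·3+1)(2·7+1) = 945
Δ: 0! 8! 6! / 15! → 1/45045
sum: t=0:+1/20736 = 1/20736
3j²(4 3 7; 0 0 0) = Δ·Π!·Σ² = 35/1287  (sign -1)
sum: t=0:+1/518400 = 1/518400
3j²(4 3 7; 1 -3 2) = Δ·Π!·Σ² = 4/2145  (sign -1)
combine: 4πI² = 945·35/1287·4/2145 = 980/20449
take √, sign +1: I = 0.06175499

0.061755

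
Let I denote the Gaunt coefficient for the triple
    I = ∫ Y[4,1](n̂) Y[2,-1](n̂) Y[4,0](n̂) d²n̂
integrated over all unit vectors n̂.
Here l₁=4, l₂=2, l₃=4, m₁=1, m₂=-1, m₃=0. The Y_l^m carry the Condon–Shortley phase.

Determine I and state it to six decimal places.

-0.044869

m-sum 0 ✓  L=10 even ✓  2≤4≤6 ✓
Π(2lᵢ+1) = 9×5×9 = 405
triangle coeff Δ(4,2,4) = 1/13860
Σ_t [0,2]: t=0:+1/192 t=1:−1/36 t=2:+1/192 = -5/288
(3j)²=20/693 [(4 2 4; 0 0 0)], sign=-1
Σ_t [0,1]: t=0:+1/72 t=1:−1/96 = 1/288
(3j)²=1/462 [(4 2 4; 1 -1 0)], sign=+1
⇒ 4πI² = 150/5929
I = (-1)√(150/5929/(4π)) = -0.04486937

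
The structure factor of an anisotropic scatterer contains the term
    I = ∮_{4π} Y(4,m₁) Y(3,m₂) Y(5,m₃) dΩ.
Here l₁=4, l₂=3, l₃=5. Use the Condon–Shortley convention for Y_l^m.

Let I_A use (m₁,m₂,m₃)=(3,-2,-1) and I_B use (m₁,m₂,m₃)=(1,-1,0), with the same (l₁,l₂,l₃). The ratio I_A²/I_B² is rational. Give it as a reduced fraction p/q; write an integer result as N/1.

l's match ⇒ only the (l;m) 3-j factors differ between A and B.
A: triangle coeff Δ(4,3,5) = 1/180180; Σ_t [0,1]: t=0:+1/1440 t=1:−1/17280 = 11/17280; (3j)²=11/468 [(4 3 5; 3 -2 -1)], sign=+1
B: triangle coeff Δ(4,3,5) = 1/180180; Σ_t [0,2]: t=0:+1/288 t=1:−1/288 t=2:+1/5760 = 1/5760; (3j)²=1/12012 [(4 3 5; 1 -1 0)], sign=-1
I_A²/I_B² = (11/468)/(1/12012) = 847/3

847/3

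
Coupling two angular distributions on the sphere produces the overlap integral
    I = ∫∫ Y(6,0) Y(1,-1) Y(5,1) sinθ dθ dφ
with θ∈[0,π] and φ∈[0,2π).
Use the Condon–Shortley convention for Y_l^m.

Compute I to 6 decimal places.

Rules hold: Σm=0, L=12 even, 5≤5≤7.
N = 13·3·11 = 429
Δ = 2!·10!·0!/13! = 1/858
Racah Σ t=1..1: t=1:−1/14400 = -1/14400
⇒ 3j(6 1 5; 0 0 0)² = 6/143, sgn +1
Racah Σ t=0..0: t=0:+1/34560 = 1/34560
⇒ 3j(6 1 5; 0 -1 1)² = 5/286, sgn +1
4πI² = N·(3j₀)²·(3jₘ)² = 45/143
I = +1·√(0.314685/4π) = 0.15824621

0.158246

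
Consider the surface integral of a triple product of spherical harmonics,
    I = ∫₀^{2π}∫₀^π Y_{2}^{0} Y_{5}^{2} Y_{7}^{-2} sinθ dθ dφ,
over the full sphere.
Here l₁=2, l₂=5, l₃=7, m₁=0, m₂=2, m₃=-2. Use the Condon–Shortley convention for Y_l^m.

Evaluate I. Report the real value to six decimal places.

Checks pass: Σm=0; 14 even; l₃=7∈[3,7].
(2·2+1)(2·5+1)(2·7+1) = 825
Δ: 0! 4! 10! / 15! → 1/15015
sum: t=0:+1/57600 = 1/57600
3j²(2 5 7; 0 0 0) = Δ·Π!·Σ² = 21/715  (sign -1)
sum: t=0:+1/120960 = 1/120960
3j²(2 5 7; 0 2 -2) = Δ·Π!·Σ² = 24/1001  (sign -1)
combine: 4πI² = 825·21/715·24/1001 = 1080/1859
take √, sign +1: I = 0.21501425

0.215014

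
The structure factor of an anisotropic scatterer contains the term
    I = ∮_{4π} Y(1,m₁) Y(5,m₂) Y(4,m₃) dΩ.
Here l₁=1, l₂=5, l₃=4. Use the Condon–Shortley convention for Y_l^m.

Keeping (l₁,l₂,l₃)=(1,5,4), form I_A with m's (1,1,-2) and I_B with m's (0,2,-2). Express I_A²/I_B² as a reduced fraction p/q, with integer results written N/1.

Same 1,5,4: normalisation and zero-m 3j drop out of the ratio.
A: Δ: 2! 0! 8! / 11! → 1/495; sum: t=0:+1/2880 = 1/2880; 3j²(1 5 4; 1 1 -2) = Δ·Π!·Σ² = 2/165  (sign +1)
B: Δ: 2! 0! 8! / 11! → 1/495; sum: t=1:−1/1440 = -1/1440; 3j²(1 5 4; 0 2 -2) = Δ·Π!·Σ² = 7/165  (sign -1)
I_A²/I_B² = (2/165)/(7/165) = 2/7

2/7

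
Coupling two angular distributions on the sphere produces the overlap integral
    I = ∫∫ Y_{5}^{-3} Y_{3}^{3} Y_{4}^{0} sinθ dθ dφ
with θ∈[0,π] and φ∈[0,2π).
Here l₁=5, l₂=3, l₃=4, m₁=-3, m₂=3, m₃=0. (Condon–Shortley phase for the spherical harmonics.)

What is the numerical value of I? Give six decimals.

0.196280

Checks pass: Σm=0; 12 even; l₃=4∈[2,8].
(2·5+1)(2·3+1)(2·4+1) = 693
Δ: 4! 6! 2! / 13! → 1/180180
sum: t=1:−1/576 t=2:+1/144 t=3:−1/576 = 1/288
3j²(5 3 4; 0 0 0) = Δ·Π!·Σ² = 20/1001  (sign +1)
sum: t=4:+1/2304 = 1/2304
3j²(5 3 4; -3 3 0) = Δ·Π!·Σ² = 5/143  (sign +1)
combine: 4πI² = 693·20/1001·5/143 = 900/1859
take √, sign +1: I = 0.19628026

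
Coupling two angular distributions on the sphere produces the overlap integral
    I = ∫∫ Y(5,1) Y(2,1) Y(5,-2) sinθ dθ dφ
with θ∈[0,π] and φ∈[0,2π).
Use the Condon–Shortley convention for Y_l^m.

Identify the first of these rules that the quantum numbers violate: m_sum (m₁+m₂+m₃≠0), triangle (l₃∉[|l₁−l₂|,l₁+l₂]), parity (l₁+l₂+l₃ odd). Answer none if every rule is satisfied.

azimuthal sum: 1 + 1 − 2 = 0  ✓
3 ≤ 5 ≤ 7 (triangle on l)  ✓
L = 5 + 2 + 5 = 12 (even)  ✓

none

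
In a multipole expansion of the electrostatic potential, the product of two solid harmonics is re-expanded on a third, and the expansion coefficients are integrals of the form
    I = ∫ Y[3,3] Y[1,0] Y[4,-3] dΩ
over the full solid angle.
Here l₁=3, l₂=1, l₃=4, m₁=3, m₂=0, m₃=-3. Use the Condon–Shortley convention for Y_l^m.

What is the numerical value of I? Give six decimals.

-0.162868

Checks pass: Σm=0; 8 even; l₃=4∈[2,4].
(2·3+1)(2·1+1)(2·4+1) = 189
Δ: 0! 6! 2! / 9! → 1/252
sum: t=0:+1/36 = 1/36
3j²(3 1 4; 0 0 0) = Δ·Π!·Σ² = 4/63  (sign +1)
sum: t=0:+1/720 = 1/720
3j²(3 1 4; 3 0 -3) = Δ·Π!·Σ² = 1/36  (sign -1)
combine: 4πI² = 189·4/63·1/36 = 1/3
take √, sign -1: I = -0.16286750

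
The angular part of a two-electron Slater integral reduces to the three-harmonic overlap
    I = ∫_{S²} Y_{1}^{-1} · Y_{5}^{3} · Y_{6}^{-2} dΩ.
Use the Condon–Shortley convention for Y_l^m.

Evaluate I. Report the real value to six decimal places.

Checks pass: Σm=0; 12 even; l₃=6∈[4,6].
(2·1+1)(2·5+1)(2·6+1) = 429
Δ: 0! 2! 10! / 13! → 1/858
sum: t=0:+1/14400 = 1/14400
3j²(1 5 6; 0 0 0) = Δ·Π!·Σ² = 6/143  (sign +1)
sum: t=0:+1/161280 = 1/161280
3j²(1 5 6; -1 3 -2) = Δ·Π!·Σ² = 1/143  (sign +1)
combine: 4πI² = 429·6/143·1/143 = 18/143
take √, sign +1: I = 0.10008369

0.100084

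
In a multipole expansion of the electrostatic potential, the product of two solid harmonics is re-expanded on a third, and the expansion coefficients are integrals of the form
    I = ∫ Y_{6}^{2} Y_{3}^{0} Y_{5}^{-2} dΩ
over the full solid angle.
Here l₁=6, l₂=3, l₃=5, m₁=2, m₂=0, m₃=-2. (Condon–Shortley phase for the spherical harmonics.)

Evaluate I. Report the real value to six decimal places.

m-sum 0 ✓  L=14 even ✓  3≤5≤9 ✓
Π(2lᵢ+1) = 13×7×11 = 1001
triangle coeff Δ(6,3,5) = 1/675675
Σ_t [1,3]: t=1:−1/8640 t=2:+1/2304 t=3:−1/8640 = 7/34560
(3j)²=7/429 [(6 3 5; 0 0 0)], sign=-1
Σ_t [1,3]: t=1:−1/8640 t=2:+1/5760 t=3:−1/60480 = 1/24192
(3j)²=8/3003 [(6 3 5; 2 0 -2)], sign=-1
⇒ 4πI² = 56/1287
I = (+1)√(56/1287/(4π)) = 0.05884368

0.058844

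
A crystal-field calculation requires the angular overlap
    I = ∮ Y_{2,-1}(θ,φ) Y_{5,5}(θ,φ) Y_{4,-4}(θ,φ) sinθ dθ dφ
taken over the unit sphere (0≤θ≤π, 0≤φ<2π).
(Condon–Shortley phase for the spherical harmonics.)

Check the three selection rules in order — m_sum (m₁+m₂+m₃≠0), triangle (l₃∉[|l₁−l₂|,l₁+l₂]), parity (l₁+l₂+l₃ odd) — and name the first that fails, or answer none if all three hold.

parity

azimuthal sum: -1 + 5 − 4 = 0  ✓
3 ≤ 4 ≤ 7 (triangle on l)  ✓
L = 2 + 5 + 4 = 11 (odd)  ✗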